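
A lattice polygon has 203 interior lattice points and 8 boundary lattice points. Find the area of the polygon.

Pick's theorem states A = I + B/2 − 1, so A = 203 + 8/2 − 1 = 206.

206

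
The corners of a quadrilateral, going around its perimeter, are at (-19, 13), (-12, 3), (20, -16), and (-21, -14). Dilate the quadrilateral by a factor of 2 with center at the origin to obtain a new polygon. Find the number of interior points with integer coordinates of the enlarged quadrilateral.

Using the shoelace formula, 2A = |[(-19)·3 − (-12)·13] + [(-12)·(-16) − 20·3] + [20·(-14) − (-21)·(-16)] + [(-21)·13 − (-19)·(-14)]| = 924, so the area is 462.
Summing gcd(|Δx|,|Δy|) over the edges gives the boundary count: gcd(7,10) + gcd(32,19) + gcd(41,2) + gcd(2,27) = 1+1+1+1 = 4.
Scaling by 2 multiplies the area by 2² = 4 (so the new area is 1848) and multiplies the boundary lattice-point count by 2, giving 8.
By Pick's theorem, the interior count of the dilated polygon is 1848 − 8/2 + 1 = 1845.

1845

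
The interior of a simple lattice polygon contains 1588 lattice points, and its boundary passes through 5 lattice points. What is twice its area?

3179

Pick's theorem states A = I + B/2 − 1, so A = 1588 + 5/2 − 1 = 3179/2.
Hence 2A = 3179.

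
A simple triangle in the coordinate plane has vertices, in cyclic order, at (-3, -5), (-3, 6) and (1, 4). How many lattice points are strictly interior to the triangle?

By the shoelace formula, twice the signed area is |((-3)·6 − (-3)·(-5)) + ((-3)·4 − 1·6) + (1·(-5) − (-3)·4)| = 44, so the area is 22.
Summing gcd(|Δx|,|Δy|) over the edges gives the boundary count: gcd(0,11) + gcd(4,2) + gcd(4,9) = 11+2+1 = 14.
Pick's theorem gives I = A − B/2 + 1 = 22 − 14/2 + 1 = 16.

16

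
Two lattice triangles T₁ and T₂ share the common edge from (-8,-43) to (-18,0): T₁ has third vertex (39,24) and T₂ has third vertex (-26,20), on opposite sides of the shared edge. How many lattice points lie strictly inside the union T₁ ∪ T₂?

1410

The union is the simple quadrilateral with vertices (-8,-43), (39,24), (-18,0), (-26,20) in order.
By the shoelace formula, twice the signed area is |((-8)·24 − 39·(-43)) + (39·0 − (-18)·24) + ((-18)·20 − (-26)·0) + ((-26)·(-43) − (-8)·20)| = 2835, so the area is 1417.5.
The number of boundary lattice points is Σ gcd(|Δx|,|Δy|) = gcd(47,67) + gcd(57,24) + gcd(8,20) + gcd(18,63) = 1+3+4+9 = 17.
By Pick's theorem I = A − B/2 + 1 = 1417.5 − 17/2 + 1 = 1410.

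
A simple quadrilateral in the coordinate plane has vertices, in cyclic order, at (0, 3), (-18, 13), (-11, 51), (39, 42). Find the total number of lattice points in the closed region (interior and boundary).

1550

Using the shoelace formula, 2A = |[0·13 − (-18)·3] + [(-18)·51 − (-11)·13] + [(-11)·42 − 39·51] + [39·3 − 0·42]| = 3055, so the area is 1527.5.
Summing gcd(|Δx|,|Δy|) over the edges gives the boundary count: gcd(18,10) + gcd(7,38) + gcd(50,9) + gcd(39,39) = 2+1+1+39 = 43.
Pick's theorem gives I = A − B/2 + 1 = 1527.5 − 43/2 + 1 = 1507, so the closed region contains I + B = 1507 + 43 = 1550 lattice points.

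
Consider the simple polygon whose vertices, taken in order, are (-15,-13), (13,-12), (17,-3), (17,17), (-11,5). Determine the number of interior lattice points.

By the shoelace formula, twice the signed area is |((-15)·(-12) − 13·(-13)) + (13·(-3) − 17·(-12)) + (17·17 − 17·(-3)) + (17·5 − (-11)·17) + ((-11)·(-13) − (-15)·5)| = 1344, so the area is 672.
Along each edge there are gcd(|Δx|,|Δy|)+1 lattice points, so counting each shared vertex once the boundary has gcd(28,1) + gcd(4,9) + gcd(0,20) + gcd(28,12) + gcd(4,18) = 1+1+20+4+2 = 28.
By Pick's theorem A = I + B/2 − 1, so I = 672 − 28/2 + 1 = 659.

659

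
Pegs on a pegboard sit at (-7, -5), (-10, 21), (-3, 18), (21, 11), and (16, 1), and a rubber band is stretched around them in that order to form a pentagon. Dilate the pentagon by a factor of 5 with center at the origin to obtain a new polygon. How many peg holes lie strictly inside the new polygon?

The shoelace formula gives twice the area as |((-7)·21 − (-10)·(-5)) + ((-10)·18 − (-3)·21) + ((-3)·11 − 21·18) + (21·1 − 16·11) + (16·(-5) − (-7)·1)| = 953, so the area is 476.5.
Summing gcd(|Δx|,|Δy|) over the edges gives the boundary count: gcd(3,26) + gcd(7,3) + gcd(24,7) + gcd(5,10) + gcd(23,6) = 1+1+1+5+1 = 9.
Scaling by 5 multiplies the area by 5² = 25 (so the new area is 23825/2) and multiplies the boundary lattice-point count by 5, giving 45.
By Pick's theorem, the interior count of the dilated polygon is 23825/2 − 45/2 + 1 = 11891.

11891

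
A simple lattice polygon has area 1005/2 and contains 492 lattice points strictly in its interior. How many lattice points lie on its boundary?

Pick's theorem gives A = I + B/2 − 1, so B = 2(A − I + 1) = 2(1005/2 − 492 + 1) = 23.

23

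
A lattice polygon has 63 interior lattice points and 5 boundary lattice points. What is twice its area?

129

Pick's theorem states A = I + B/2 − 1, so A = 63 + 5/2 − 1 = 129/2.
Hence 2A = 129.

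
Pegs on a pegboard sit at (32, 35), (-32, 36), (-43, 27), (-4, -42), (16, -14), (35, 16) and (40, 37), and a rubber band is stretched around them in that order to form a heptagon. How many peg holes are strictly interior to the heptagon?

The shoelace formula gives twice the area as |(32·36 − (-32)·35) + ((-32)·27 − (-43)·36) + ((-43)·(-42) − (-4)·27) + ((-4)·(-14) − 16·(-42)) + (16·16 − 35·(-14)) + (35·37 − 40·16) + (40·35 − 32·37)| = 7215, so the area is 7215/2.
Summing gcd(|Δx|,|Δy|) over the edges gives the boundary count: gcd(64,1) + gcd(11,9) + gcd(39,69) + gcd(20,28) + gcd(19,30) + gcd(5,21) + gcd(8,2) = 1+1+3+4+1+1+2 = 13.
By Pick's theorem A = I + B/2 − 1, so I = 7215/2 − 13/2 + 1 = 3602.

3602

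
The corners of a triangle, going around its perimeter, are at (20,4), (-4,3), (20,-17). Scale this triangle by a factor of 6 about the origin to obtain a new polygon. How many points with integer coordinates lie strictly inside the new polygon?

8995

Using the shoelace formula, 2A = |(20·3 − (-4)·4) + ((-4)·(-17) − 20·3) + (20·4 − 20·(-17))| = 504, so the area is 252.
The number of boundary lattice points is Σ gcd(|Δx|,|Δy|) = gcd(24,1) + gcd(24,20) + gcd(0,21) = 1+4+21 = 26.
Scaling by 6 multiplies the area by 6² = 36 (so the new area is 9072) and multiplies the boundary lattice-point count by 6, giving 156.
By Pick's theorem, the interior count of the dilated polygon is 9072 − 156/2 + 1 = 8995.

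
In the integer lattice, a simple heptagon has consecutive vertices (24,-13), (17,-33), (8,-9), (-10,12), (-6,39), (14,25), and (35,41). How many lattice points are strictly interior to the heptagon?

By the shoelace formula, twice the signed area is |(24·(-33) − 17·(-13)) + (17·(-9) − 8·(-33)) + (8·12 − (-10)·(-9)) + ((-10)·39 − (-6)·12) + ((-6)·25 − 14·39) + (14·41 − 35·25) + (35·(-13) − 24·41)| = 3208, so the area is 1604.
The number of boundary lattice points is Σ gcd(|Δx|,|Δy|) = gcd(7,20) + gcd(9,24) + gcd(18,21) + gcd(4,27) + gcd(20,14) + gcd(21,16) + gcd(11,54) = 1+3+3+1+2+1+1 = 12.
Pick's theorem gives I = A − B/2 + 1 = 1604 − 12/2 + 1 = 1599.

1599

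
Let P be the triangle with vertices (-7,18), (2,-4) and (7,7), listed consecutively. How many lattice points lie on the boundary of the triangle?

The number of boundary lattice points is Σ gcd(|Δx|,|Δy|) = gcd(9,22) + gcd(5,11) + gcd(14,11) = 1+1+1 = 3.

3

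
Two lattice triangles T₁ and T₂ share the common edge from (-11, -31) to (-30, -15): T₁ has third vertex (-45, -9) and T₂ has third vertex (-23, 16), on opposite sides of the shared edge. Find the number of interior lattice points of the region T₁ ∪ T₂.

411

The union is the simple quadrilateral with vertices (-11, -31), (-45, -9), (-30, -15), (-23, 16) in order.
The shoelace formula gives twice the area as |[(-11)·(-9) − (-45)·(-31)] + [(-45)·(-15) − (-30)·(-9)] + [(-30)·16 − (-23)·(-15)] + [(-23)·(-31) − (-11)·16]| = 827, so the area is 413.5.
Summing gcd(|Δx|,|Δy|) over the edges gives the boundary count: gcd(34,22) + gcd(15,6) + gcd(7,31) + gcd(12,47) = 2+3+1+1 = 7.
By Pick's theorem I = A − B/2 + 1 = 413.5 − 7/2 + 1 = 411.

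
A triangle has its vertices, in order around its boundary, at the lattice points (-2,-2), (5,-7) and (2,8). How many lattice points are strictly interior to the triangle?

The shoelace formula gives twice the area as |[(-2)·(-7) − 5·(-2)] + [5·8 − 2·(-7)] + [2·(-2) − (-2)·8]| = 90, so the area is 45.
The number of boundary lattice points is Σ gcd(|Δx|,|Δy|) = gcd(7,5) + gcd(3,15) + gcd(4,10) = 1+3+2 = 6.
By Pick's theorem A = I + B/2 − 1, so I = 45 − 6/2 + 1 = 43.

43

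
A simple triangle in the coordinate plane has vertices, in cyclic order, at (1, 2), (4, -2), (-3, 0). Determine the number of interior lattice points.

Using the shoelace formula, 2A = |(1·(-2) − 4·2) + (4·0 − (-3)·(-2)) + ((-3)·2 − 1·0)| = 22, so the area is 11.
Summing gcd(|Δx|,|Δy|) over the edges gives the boundary count: gcd(3,4) + gcd(7,2) + gcd(4,2) = 1+1+2 = 4.
Pick's theorem gives I = A − B/2 + 1 = 11 − 4/2 + 1 = 10.

10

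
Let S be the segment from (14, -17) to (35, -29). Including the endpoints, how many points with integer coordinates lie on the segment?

4

The number of lattice points on a segment between lattice points is gcd(|Δx|,|Δy|) + 1 = gcd(21,12) + 1 = 3 + 1 = 4.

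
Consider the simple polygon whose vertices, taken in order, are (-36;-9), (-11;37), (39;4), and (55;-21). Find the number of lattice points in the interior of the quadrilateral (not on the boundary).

2603

By the shoelace formula, twice the signed area is |[(-36)·37 − (-11)·(-9)] + [(-11)·4 − 39·37] + [39·(-21) − 55·4] + [55·(-9) − (-36)·(-21)]| = 5208, so the area is 2604.
The number of boundary lattice points is Σ gcd(|Δx|,|Δy|) = gcd(25,46) + gcd(50,33) + gcd(16,25) + gcd(91,12) = 1+1+1+1 = 4.
By Pick's theorem A = I + B/2 − 1, so I = 2604 − 4/2 + 1 = 2603.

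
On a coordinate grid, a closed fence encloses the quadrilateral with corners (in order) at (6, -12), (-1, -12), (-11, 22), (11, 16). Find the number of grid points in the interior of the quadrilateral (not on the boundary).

437

The shoelace formula gives twice the area as |[6·(-12) − (-1)·(-12)] + [(-1)·22 − (-11)·(-12)] + [(-11)·16 − 11·22] + [11·(-12) − 6·16]| = 884, so the area is 442.
Summing gcd(|Δx|,|Δy|) over the edges gives the boundary count: gcd(7,0) + gcd(10,34) + gcd(22,6) + gcd(5,28) = 7+2+2+1 = 12.
Pick's theorem gives I = A − B/2 + 1 = 442 − 12/2 + 1 = 437.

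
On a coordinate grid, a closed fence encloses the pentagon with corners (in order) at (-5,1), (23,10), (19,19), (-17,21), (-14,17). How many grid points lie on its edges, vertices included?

6

Along each edge there are gcd(|Δx|,|Δy|)+1 lattice points, so counting each shared vertex once the boundary has gcd(28,9) + gcd(4,9) + gcd(36,2) + gcd(3,4) + gcd(9,16) = 1+1+2+1+1 = 6.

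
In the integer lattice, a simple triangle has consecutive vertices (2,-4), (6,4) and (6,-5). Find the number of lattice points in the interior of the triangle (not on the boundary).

12

Using the shoelace formula, 2A = |(2·4 − 6·(-4)) + (6·(-5) − 6·4) + (6·(-4) − 2·(-5))| = 36, so the area is 18.
Summing gcd(|Δx|,|Δy|) over the edges gives the boundary count: gcd(4,8) + gcd(0,9) + gcd(4,1) = 4+9+1 = 14.
By Pick's theorem A = I + B/2 − 1, so I = 18 − 14/2 + 1 = 12.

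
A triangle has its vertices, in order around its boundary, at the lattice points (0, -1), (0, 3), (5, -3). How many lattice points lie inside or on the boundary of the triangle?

Using the shoelace formula, 2A = |(0·3 − 0·(-1)) + (0·(-3) − 5·3) + (5·(-1) − 0·(-3))| = 20, so the area is 10.
The number of boundary lattice points is Σ gcd(|Δx|,|Δy|) = gcd(0,4) + gcd(5,6) + gcd(5,2) = 4+1+1 = 6.
Pick's theorem gives I = A − B/2 + 1 = 10 − 6/2 + 1 = 8, so the closed region contains I + B = 8 + 6 = 14 lattice points.

14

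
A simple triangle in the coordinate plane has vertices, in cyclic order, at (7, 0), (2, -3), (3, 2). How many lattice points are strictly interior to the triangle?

Using the shoelace formula, 2A = |(7·(-3) − 2·0) + (2·2 − 3·(-3)) + (3·0 − 7·2)| = 22, so the area is 11.
Along each edge there are gcd(|Δx|,|Δy|)+1 lattice points, so counting each shared vertex once the boundary has gcd(5,3) + gcd(1,5) + gcd(4,2) = 1+1+2 = 4.
By Pick's theorem A = I + B/2 − 1, so I = 11 − 4/2 + 1 = 10.

10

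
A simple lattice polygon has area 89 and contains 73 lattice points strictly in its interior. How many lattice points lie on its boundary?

34

Pick's theorem gives A = I + B/2 − 1, so B = 2(A − I + 1) = 2(89 − 73 + 1) = 34.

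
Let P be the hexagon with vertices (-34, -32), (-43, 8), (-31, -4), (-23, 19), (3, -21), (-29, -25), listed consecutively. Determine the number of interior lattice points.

1035

By the shoelace formula, twice the signed area is |[(-34)·8 − (-43)·(-32)] + [(-43)·(-4) − (-31)·8] + [(-31)·19 − (-23)·(-4)] + [(-23)·(-21) − 3·19] + [3·(-25) − (-29)·(-21)] + [(-29)·(-32) − (-34)·(-25)]| = 2089, so the area is 1044.5.
Summing gcd(|Δx|,|Δy|) over the edges gives the boundary count: gcd(9,40) + gcd(12,12) + gcd(8,23) + gcd(26,40) + gcd(32,4) + gcd(5,7) = 1+12+1+2+4+1 = 21.
By Pick's theorem A = I + B/2 − 1, so I = 1044.5 − 21/2 + 1 = 1035.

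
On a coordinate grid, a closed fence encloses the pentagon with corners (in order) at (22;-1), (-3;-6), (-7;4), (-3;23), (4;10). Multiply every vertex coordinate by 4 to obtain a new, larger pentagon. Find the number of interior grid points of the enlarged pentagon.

The shoelace formula gives twice the area as |(22·(-6) − (-3)·(-1)) + ((-3)·4 − (-7)·(-6)) + ((-7)·23 − (-3)·4) + ((-3)·10 − 4·23) + (4·(-1) − 22·10)| = 684, so the area is 342.
The number of boundary lattice points is Σ gcd(|Δx|,|Δy|) = gcd(25,5) + gcd(4,10) + gcd(4,19) + gcd(7,13) + gcd(18,11) = 5+2+1+1+1 = 10.
Scaling by 4 multiplies the area by 4² = 16 (so the new area is 5472) and multiplies the boundary lattice-point count by 4, giving 40.
By Pick's theorem, the interior count of the dilated polygon is 5472 − 40/2 + 1 = 5453.

5453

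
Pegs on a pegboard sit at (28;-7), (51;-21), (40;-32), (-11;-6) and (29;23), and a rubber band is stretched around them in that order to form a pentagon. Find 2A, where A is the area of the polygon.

2541

Using the shoelace formula, 2A = |[28·(-21) − 51·(-7)] + [51·(-32) − 40·(-21)] + [40·(-6) − (-11)·(-32)] + [(-11)·23 − 29·(-6)] + [29·(-7) − 28·23]| = 2541, so the area is 2541/2.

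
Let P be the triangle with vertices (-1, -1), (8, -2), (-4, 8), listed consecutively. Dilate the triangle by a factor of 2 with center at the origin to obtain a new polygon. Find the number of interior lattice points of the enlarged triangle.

151

The shoelace formula gives twice the area as |((-1)·(-2) − 8·(-1)) + (8·8 − (-4)·(-2)) + ((-4)·(-1) − (-1)·8)| = 78, so the area is 39.
The number of boundary lattice points is Σ gcd(|Δx|,|Δy|) = gcd(9,1) + gcd(12,10) + gcd(3,9) = 1+2+3 = 6.
Scaling by 2 multiplies the area by 2² = 4 (so the new area is 156) and multiplies the boundary lattice-point count by 2, giving 12.
By Pick's theorem, the interior count of the dilated polygon is 156 − 12/2 + 1 = 151.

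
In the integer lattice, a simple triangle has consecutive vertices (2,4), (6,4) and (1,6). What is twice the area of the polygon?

The shoelace formula gives twice the area as |(2·4 − 6·4) + (6·6 − 1·4) + (1·4 − 2·6)| = 8, so the area is 4.

8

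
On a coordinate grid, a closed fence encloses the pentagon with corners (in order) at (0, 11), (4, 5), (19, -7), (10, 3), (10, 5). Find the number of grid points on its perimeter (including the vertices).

Along each edge there are gcd(|Δx|,|Δy|)+1 lattice points, so counting each shared vertex once the boundary has gcd(4,6) + gcd(15,12) + gcd(9,10) + gcd(0,2) + gcd(10,6) = 2+3+1+2+2 = 10.

10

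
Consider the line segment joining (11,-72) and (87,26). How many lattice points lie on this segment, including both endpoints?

3

The number of lattice points on a segment between lattice points is gcd(|Δx|,|Δy|) + 1 = gcd(76,98) + 1 = 2 + 1 = 3.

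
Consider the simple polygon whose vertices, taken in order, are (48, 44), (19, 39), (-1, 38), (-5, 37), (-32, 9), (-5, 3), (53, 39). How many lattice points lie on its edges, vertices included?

Summing gcd(|Δx|,|Δy|) over the edges gives the boundary count: gcd(29,5) + gcd(20,1) + gcd(4,1) + gcd(27,28) + gcd(27,6) + gcd(58,36) + gcd(5,5) = 1+1+1+1+3+2+5 = 14.

14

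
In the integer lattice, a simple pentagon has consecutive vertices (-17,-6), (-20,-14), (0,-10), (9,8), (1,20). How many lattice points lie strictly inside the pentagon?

448

By the shoelace formula, twice the signed area is |((-17)·(-14) − (-20)·(-6)) + ((-20)·(-10) − 0·(-14)) + (0·8 − 9·(-10)) + (9·20 − 1·8) + (1·(-6) − (-17)·20)| = 914, so the area is 457.
The number of boundary lattice points is Σ gcd(|Δx|,|Δy|) = gcd(3,8) + gcd(20,4) + gcd(9,18) + gcd(8,12) + gcd(18,26) = 1+4+9+4+2 = 20.
Pick's theorem gives I = A − B/2 + 1 = 457 − 20/2 + 1 = 448.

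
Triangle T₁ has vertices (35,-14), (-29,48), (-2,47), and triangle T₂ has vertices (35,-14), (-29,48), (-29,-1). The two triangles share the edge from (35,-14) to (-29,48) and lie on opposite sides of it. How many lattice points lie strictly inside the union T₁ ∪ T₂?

The union is the simple quadrilateral with vertices (35,-14), (-2,47), (-29,48), (-29,-1) in order.
Using the shoelace formula, 2A = |[35·47 − (-2)·(-14)] + [(-2)·48 − (-29)·47] + [(-29)·(-1) − (-29)·48] + [(-29)·(-14) − 35·(-1)]| = 4746, so the area is 2373.
Along each edge there are gcd(|Δx|,|Δy|)+1 lattice points, so counting each shared vertex once the boundary has gcd(37,61) + gcd(27,1) + gcd(0,49) + gcd(64,13) = 1+1+49+1 = 52.
By Pick's theorem I = A − B/2 + 1 = 2373 − 52/2 + 1 = 2348.

2348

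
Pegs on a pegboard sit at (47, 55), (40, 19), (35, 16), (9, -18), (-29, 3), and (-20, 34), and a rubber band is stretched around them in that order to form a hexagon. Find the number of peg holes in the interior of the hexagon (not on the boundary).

3110

Using the shoelace formula, 2A = |[47·19 − 40·55] + [40·16 − 35·19] + [35·(-18) − 9·16] + [9·3 − (-29)·(-18)] + [(-29)·34 − (-20)·3] + [(-20)·55 − 47·34]| = 6225, so the area is 6225/2.
Summing gcd(|Δx|,|Δy|) over the edges gives the boundary count: gcd(7,36) + gcd(5,3) + gcd(26,34) + gcd(38,21) + gcd(9,31) + gcd(67,21) = 1+1+2+1+1+1 = 7.
By Pick's theorem A = I + B/2 − 1, so I = 6225/2 − 7/2 + 1 = 3110.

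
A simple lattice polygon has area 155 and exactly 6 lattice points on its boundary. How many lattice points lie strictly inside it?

Pick's theorem A = I + B/2 − 1 rearranges to I = A − B/2 + 1 = 155 − 6/2 + 1 = 153.

153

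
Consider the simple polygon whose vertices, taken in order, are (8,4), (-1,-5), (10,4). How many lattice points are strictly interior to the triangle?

4

The shoelace formula gives twice the area as |[8·(-5) − (-1)·4] + [(-1)·4 − 10·(-5)] + [10·4 − 8·4]| = 18, so the area is 9.
The number of boundary lattice points is Σ gcd(|Δx|,|Δy|) = gcd(9,9) + gcd(11,9) + gcd(2,0) = 9+1+2 = 12.
By Pick's theorem A = I + B/2 − 1, so I = 9 − 12/2 + 1 = 4.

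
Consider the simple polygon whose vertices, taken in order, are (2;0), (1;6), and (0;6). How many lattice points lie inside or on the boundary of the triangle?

Using the shoelace formula, 2A = |[2·6 − 1·0] + [1·6 − 0·6] + [0·0 − 2·6]| = 6, so the area is 3.
The number of boundary lattice points is Σ gcd(|Δx|,|Δy|) = gcd(1,6) + gcd(1,0) + gcd(2,6) = 1+1+2 = 4.
Pick's theorem gives I = A − B/2 + 1 = 3 − 4/2 + 1 = 2, so the closed region contains I + B = 2 + 4 = 6 lattice points.

6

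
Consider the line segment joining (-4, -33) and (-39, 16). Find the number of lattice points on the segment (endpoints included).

The number of lattice points on a segment between lattice points is gcd(|Δx|,|Δy|) + 1 = gcd(35,49) + 1 = 7 + 1 = 8.

8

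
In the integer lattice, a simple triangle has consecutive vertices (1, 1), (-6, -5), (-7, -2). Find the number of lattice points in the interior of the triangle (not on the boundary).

The shoelace formula gives twice the area as |(1·(-5) − (-6)·1) + ((-6)·(-2) − (-7)·(-5)) + ((-7)·1 − 1·(-2))| = 27, so the area is 27/2.
Summing gcd(|Δx|,|Δy|) over the edges gives the boundary count: gcd(7,6) + gcd(1,3) + gcd(8,3) = 1+1+1 = 3.
Pick's theorem gives I = A − B/2 + 1 = 27/2 − 3/2 + 1 = 13.

13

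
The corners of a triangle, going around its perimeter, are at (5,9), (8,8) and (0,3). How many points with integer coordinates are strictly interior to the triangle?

11

By the shoelace formula, twice the signed area is |(5·8 − 8·9) + (8·3 − 0·8) + (0·9 − 5·3)| = 23, so the area is 11.5.
Along each edge there are gcd(|Δx|,|Δy|)+1 lattice points, so counting each shared vertex once the boundary has gcd(3,1) + gcd(8,5) + gcd(5,6) = 1+1+1 = 3.
By Pick's theorem A = I + B/2 − 1, so I = 11.5 − 3/2 + 1 = 11.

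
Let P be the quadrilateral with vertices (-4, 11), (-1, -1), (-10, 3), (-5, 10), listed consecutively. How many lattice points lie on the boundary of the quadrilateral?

Along each edge there are gcd(|Δx|,|Δy|)+1 lattice points, so counting each shared vertex once the boundary has gcd(3,12) + gcd(9,4) + gcd(5,7) + gcd(1,1) = 3+1+1+1 = 6.

6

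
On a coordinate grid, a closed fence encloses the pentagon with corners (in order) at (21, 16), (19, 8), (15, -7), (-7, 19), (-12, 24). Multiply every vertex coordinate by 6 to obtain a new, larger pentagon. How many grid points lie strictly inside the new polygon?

The shoelace formula gives twice the area as |(21·8 − 19·16) + (19·(-7) − 15·8) + (15·19 − (-7)·(-7)) + ((-7)·24 − (-12)·19) + ((-12)·16 − 21·24)| = 789, so the area is 789/2.
The number of boundary lattice points is Σ gcd(|Δx|,|Δy|) = gcd(2,8) + gcd(4,15) + gcd(22,26) + gcd(5,5) + gcd(33,8) = 2+1+2+5+1 = 11.
Scaling by 6 multiplies the area by 6² = 36 (so the new area is 14202) and multiplies the boundary lattice-point count by 6, giving 66.
By Pick's theorem, the interior count of the dilated polygon is 14202 − 66/2 + 1 = 14170.

14170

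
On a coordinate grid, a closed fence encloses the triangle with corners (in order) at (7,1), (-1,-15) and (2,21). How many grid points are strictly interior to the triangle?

113

By the shoelace formula, twice the signed area is |[7·(-15) − (-1)·1] + [(-1)·21 − 2·(-15)] + [2·1 − 7·21]| = 240, so the area is 120.
The number of boundary lattice points is Σ gcd(|Δx|,|Δy|) = gcd(8,16) + gcd(3,36) + gcd(5,20) = 8+3+5 = 16.
Pick's theorem gives I = A − B/2 + 1 = 120 − 16/2 + 1 = 113.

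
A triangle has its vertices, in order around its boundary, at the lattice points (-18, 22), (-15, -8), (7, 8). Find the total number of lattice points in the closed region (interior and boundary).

By the shoelace formula, twice the signed area is |((-18)·(-8) − (-15)·22) + ((-15)·8 − 7·(-8)) + (7·22 − (-18)·8)| = 708, so the area is 354.
Along each edge there are gcd(|Δx|,|Δy|)+1 lattice points, so counting each shared vertex once the boundary has gcd(3,30) + gcd(22,16) + gcd(25,14) = 3+2+1 = 6.
Pick's theorem gives I = A − B/2 + 1 = 354 − 6/2 + 1 = 352, so the closed region contains I + B = 352 + 6 = 358 lattice points.

358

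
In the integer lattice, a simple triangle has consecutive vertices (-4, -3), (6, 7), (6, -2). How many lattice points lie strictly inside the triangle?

36

By the shoelace formula, twice the signed area is |[(-4)·7 − 6·(-3)] + [6·(-2) − 6·7] + [6·(-3) − (-4)·(-2)]| = 90, so the area is 45.
The number of boundary lattice points is Σ gcd(|Δx|,|Δy|) = gcd(10,10) + gcd(0,9) + gcd(10,1) = 10+9+1 = 20.
Pick's theorem gives I = A − B/2 + 1 = 45 − 20/2 + 1 = 36.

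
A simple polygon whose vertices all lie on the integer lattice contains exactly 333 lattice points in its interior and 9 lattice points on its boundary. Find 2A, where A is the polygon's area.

Pick's theorem states A = I + B/2 − 1, so A = 333 + 9/2 − 1 = 673/2.
Hence 2A = 673.

673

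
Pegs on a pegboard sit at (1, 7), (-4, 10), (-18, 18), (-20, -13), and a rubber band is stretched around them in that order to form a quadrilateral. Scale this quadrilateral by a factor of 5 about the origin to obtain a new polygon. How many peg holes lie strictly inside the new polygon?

Using the shoelace formula, 2A = |[1·10 − (-4)·7] + [(-4)·18 − (-18)·10] + [(-18)·(-13) − (-20)·18] + [(-20)·7 − 1·(-13)]| = 613, so the area is 613/2.
Summing gcd(|Δx|,|Δy|) over the edges gives the boundary count: gcd(5,3) + gcd(14,8) + gcd(2,31) + gcd(21,20) = 1+2+1+1 = 5.
Scaling by 5 multiplies the area by 5² = 25 (so the new area is 15325/2) and multiplies the boundary lattice-point count by 5, giving 25.
By Pick's theorem, the interior count of the dilated polygon is 15325/2 − 25/2 + 1 = 7651.

7651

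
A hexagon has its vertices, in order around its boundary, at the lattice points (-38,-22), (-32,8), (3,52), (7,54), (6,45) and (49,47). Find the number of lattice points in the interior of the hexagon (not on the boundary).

By the shoelace formula, twice the signed area is |((-38)·8 − (-32)·(-22)) + ((-32)·52 − 3·8) + (3·54 − 7·52) + (7·45 − 6·54) + (6·47 − 49·45) + (49·(-22) − (-38)·47)| = 4122, so the area is 2061.
Summing gcd(|Δx|,|Δy|) over the edges gives the boundary count: gcd(6,30) + gcd(35,44) + gcd(4,2) + gcd(1,9) + gcd(43,2) + gcd(87,69) = 6+1+2+1+1+3 = 14.
Pick's theorem gives I = A − B/2 + 1 = 2061 − 14/2 + 1 = 2055.

2055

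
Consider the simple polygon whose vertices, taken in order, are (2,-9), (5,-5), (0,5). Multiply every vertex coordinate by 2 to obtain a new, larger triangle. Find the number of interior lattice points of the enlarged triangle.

93

By the shoelace formula, twice the signed area is |(2·(-5) − 5·(-9)) + (5·5 − 0·(-5)) + (0·(-9) − 2·5)| = 50, so the area is 25.
Along each edge there are gcd(|Δx|,|Δy|)+1 lattice points, so counting each shared vertex once the boundary has gcd(3,4) + gcd(5,10) + gcd(2,14) = 1+5+2 = 8.
Scaling by 2 multiplies the area by 2² = 4 (so the new area is 100) and multiplies the boundary lattice-point count by 2, giving 16.
By Pick's theorem, the interior count of the dilated polygon is 100 − 16/2 + 1 = 93.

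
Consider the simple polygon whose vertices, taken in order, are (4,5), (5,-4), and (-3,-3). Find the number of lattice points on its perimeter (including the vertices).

Along each edge there are gcd(|Δx|,|Δy|)+1 lattice points, so counting each shared vertex once the boundary has gcd(1,9) + gcd(8,1) + gcd(7,8) = 1+1+1 = 3.

3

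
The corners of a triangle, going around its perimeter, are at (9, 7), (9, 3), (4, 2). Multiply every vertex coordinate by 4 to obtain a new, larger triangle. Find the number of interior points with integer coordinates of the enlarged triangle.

Using the shoelace formula, 2A = |(9·3 − 9·7) + (9·2 − 4·3) + (4·7 − 9·2)| = 20, so the area is 10.
Summing gcd(|Δx|,|Δy|) over the edges gives the boundary count: gcd(0,4) + gcd(5,1) + gcd(5,5) = 4+1+5 = 10.
Scaling by 4 multiplies the area by 4² = 16 (so the new area is 160) and multiplies the boundary lattice-point count by 4, giving 40.
By Pick's theorem, the interior count of the dilated polygon is 160 − 40/2 + 1 = 141.

141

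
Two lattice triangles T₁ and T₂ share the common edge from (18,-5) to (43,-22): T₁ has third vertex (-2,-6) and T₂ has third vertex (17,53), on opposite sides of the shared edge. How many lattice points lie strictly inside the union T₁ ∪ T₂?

898

The union is the simple quadrilateral with vertices (18,-5), (-2,-6), (43,-22), (17,53) in order.
By the shoelace formula, twice the signed area is |(18·(-6) − (-2)·(-5)) + ((-2)·(-22) − 43·(-6)) + (43·53 − 17·(-22)) + (17·(-5) − 18·53)| = 1798, so the area is 899.
Along each edge there are gcd(|Δx|,|Δy|)+1 lattice points, so counting each shared vertex once the boundary has gcd(20,1) + gcd(45,16) + gcd(26,75) + gcd(1,58) = 1+1+1+1 = 4.
By Pick's theorem I = A − B/2 + 1 = 899 − 4/2 + 1 = 898.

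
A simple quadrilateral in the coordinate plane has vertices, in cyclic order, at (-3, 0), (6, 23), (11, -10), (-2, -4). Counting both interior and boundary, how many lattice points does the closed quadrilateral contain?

232

The shoelace formula gives twice the area as |((-3)·23 − 6·0) + (6·(-10) − 11·23) + (11·(-4) − (-2)·(-10)) + ((-2)·0 − (-3)·(-4))| = 458, so the area is 229.
Along each edge there are gcd(|Δx|,|Δy|)+1 lattice points, so counting each shared vertex once the boundary has gcd(9,23) + gcd(5,33) + gcd(13,6) + gcd(1,4) = 1+1+1+1 = 4.
Pick's theorem gives I = A − B/2 + 1 = 229 − 4/2 + 1 = 228, so the closed region contains I + B = 228 + 4 = 232 lattice points.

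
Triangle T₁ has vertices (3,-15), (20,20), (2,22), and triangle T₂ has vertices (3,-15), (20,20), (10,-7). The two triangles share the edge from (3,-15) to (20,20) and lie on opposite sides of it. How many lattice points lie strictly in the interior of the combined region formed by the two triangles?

385

The union is the simple quadrilateral with vertices (3,-15), (2,22), (20,20), (10,-7) in order.
The shoelace formula gives twice the area as |(3·22 − 2·(-15)) + (2·20 − 20·22) + (20·(-7) − 10·20) + (10·(-15) − 3·(-7))| = 773, so the area is 386.5.
The number of boundary lattice points is Σ gcd(|Δx|,|Δy|) = gcd(1,37) + gcd(18,2) + gcd(10,27) + gcd(7,8) = 1+2+1+1 = 5.
By Pick's theorem I = A − B/2 + 1 = 386.5 − 5/2 + 1 = 385.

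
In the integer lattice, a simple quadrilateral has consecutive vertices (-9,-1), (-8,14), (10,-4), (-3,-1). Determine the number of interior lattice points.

123

Using the shoelace formula, 2A = |[(-9)·14 − (-8)·(-1)] + [(-8)·(-4) − 10·14] + [10·(-1) − (-3)·(-4)] + [(-3)·(-1) − (-9)·(-1)]| = 270, so the area is 135.
The number of boundary lattice points is Σ gcd(|Δx|,|Δy|) = gcd(1,15) + gcd(18,18) + gcd(13,3) + gcd(6,0) = 1+18+1+6 = 26.
By Pick's theorem A = I + B/2 − 1, so I = 135 − 26/2 + 1 = 123.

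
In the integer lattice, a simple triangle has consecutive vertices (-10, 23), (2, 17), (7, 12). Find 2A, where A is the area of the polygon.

30

The shoelace formula gives twice the area as |[(-10)·17 − 2·23] + [2·12 − 7·17] + [7·23 − (-10)·12]| = 30, so the area is 15.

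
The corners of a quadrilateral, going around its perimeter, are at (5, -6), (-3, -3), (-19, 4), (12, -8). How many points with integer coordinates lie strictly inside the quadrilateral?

Using the shoelace formula, 2A = |[5·(-3) − (-3)·(-6)] + [(-3)·4 − (-19)·(-3)] + [(-19)·(-8) − 12·4] + [12·(-6) − 5·(-8)]| = 30, so the area is 15.
The number of boundary lattice points is Σ gcd(|Δx|,|Δy|) = gcd(8,3) + gcd(16,7) + gcd(31,12) + gcd(7,2) = 1+1+1+1 = 4.
By Pick's theorem A = I + B/2 − 1, so I = 15 − 4/2 + 1 = 14.

14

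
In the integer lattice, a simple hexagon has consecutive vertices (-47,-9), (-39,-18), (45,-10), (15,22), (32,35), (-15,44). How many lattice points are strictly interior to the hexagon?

The shoelace formula gives twice the area as |((-47)·(-18) − (-39)·(-9)) + ((-39)·(-10) − 45·(-18)) + (45·22 − 15·(-10)) + (15·35 − 32·22) + (32·44 − (-15)·35) + ((-15)·(-9) − (-47)·44)| = 6792, so the area is 3396.
Summing gcd(|Δx|,|Δy|) over the edges gives the boundary count: gcd(8,9) + gcd(84,8) + gcd(30,32) + gcd(17,13) + gcd(47,9) + gcd(32,53) = 1+4+2+1+1+1 = 10.
Pick's theorem gives I = A − B/2 + 1 = 3396 − 10/2 + 1 = 3392.

3392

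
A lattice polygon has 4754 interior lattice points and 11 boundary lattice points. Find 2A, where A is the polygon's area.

9517

Pick's theorem states A = I + B/2 − 1, so A = 4754 + 11/2 − 1 = 9517/2.
Hence 2A = 9517.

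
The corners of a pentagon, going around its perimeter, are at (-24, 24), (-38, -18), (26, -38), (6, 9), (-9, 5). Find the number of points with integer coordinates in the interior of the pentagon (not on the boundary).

By the shoelace formula, twice the signed area is |((-24)·(-18) − (-38)·24) + ((-38)·(-38) − 26·(-18)) + (26·9 − 6·(-38)) + (6·5 − (-9)·9) + ((-9)·24 − (-24)·5)| = 3733, so the area is 1866.5.
Summing gcd(|Δx|,|Δy|) over the edges gives the boundary count: gcd(14,42) + gcd(64,20) + gcd(20,47) + gcd(15,4) + gcd(15,19) = 14+4+1+1+1 = 21.
By Pick's theorem A = I + B/2 − 1, so I = 1866.5 − 21/2 + 1 = 1857.

1857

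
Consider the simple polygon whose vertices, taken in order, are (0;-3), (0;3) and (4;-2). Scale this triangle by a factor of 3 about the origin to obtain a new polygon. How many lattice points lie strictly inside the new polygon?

97

The shoelace formula gives twice the area as |[0·3 − 0·(-3)] + [0·(-2) − 4·3] + [4·(-3) − 0·(-2)]| = 24, so the area is 12.
Along each edge there are gcd(|Δx|,|Δy|)+1 lattice points, so counting each shared vertex once the boundary has gcd(0,6) + gcd(4,5) + gcd(4,1) = 6+1+1 = 8.
Scaling by 3 multiplies the area by 3² = 9 (so the new area is 108) and multiplies the boundary lattice-point count by 3, giving 24.
By Pick's theorem, the interior count of the dilated polygon is 108 − 24/2 + 1 = 97.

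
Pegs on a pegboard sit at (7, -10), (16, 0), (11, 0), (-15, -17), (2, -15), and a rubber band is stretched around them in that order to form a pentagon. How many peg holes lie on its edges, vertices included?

The number of boundary lattice points is Σ gcd(|Δx|,|Δy|) = gcd(9,10) + gcd(5,0) + gcd(26,17) + gcd(17,2) + gcd(5,5) = 1+5+1+1+5 = 13.

13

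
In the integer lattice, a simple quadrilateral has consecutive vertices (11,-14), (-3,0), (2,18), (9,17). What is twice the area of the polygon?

537

Using the shoelace formula, 2A = |(11·0 − (-3)·(-14)) + ((-3)·18 − 2·0) + (2·17 − 9·18) + (9·(-14) − 11·17)| = 537, so the area is 268.5.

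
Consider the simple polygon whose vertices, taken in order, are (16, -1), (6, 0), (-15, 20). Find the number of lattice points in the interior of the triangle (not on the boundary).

89

Using the shoelace formula, 2A = |[16·0 − 6·(-1)] + [6·20 − (-15)·0] + [(-15)·(-1) − 16·20]| = 179, so the area is 179/2.
Along each edge there are gcd(|Δx|,|Δy|)+1 lattice points, so counting each shared vertex once the boundary has gcd(10,1) + gcd(21,20) + gcd(31,21) = 1+1+1 = 3.
By Pick's theorem A = I + B/2 − 1, so I = 179/2 − 3/2 + 1 = 89.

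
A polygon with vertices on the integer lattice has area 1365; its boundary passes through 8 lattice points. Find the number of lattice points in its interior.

From Pick's theorem, I = A − B/2 + 1 = 1365 − 8/2 + 1 = 1362.

1362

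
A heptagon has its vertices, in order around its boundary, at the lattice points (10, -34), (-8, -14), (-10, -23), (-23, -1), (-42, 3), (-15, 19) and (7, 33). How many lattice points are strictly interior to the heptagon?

The shoelace formula gives twice the area as |[10·(-14) − (-8)·(-34)] + [(-8)·(-23) − (-10)·(-14)] + [(-10)·(-1) − (-23)·(-23)] + [(-23)·3 − (-42)·(-1)] + [(-42)·19 − (-15)·3] + [(-15)·33 − 7·19] + [7·(-34) − 10·33]| = 2947, so the area is 1473.5.
The number of boundary lattice points is Σ gcd(|Δx|,|Δy|) = gcd(18,20) + gcd(2,9) + gcd(13,22) + gcd(19,4) + gcd(27,16) + gcd(22,14) + gcd(3,67) = 2+1+1+1+1+2+1 = 9.
Pick's theorem gives I = A − B/2 + 1 = 1473.5 − 9/2 + 1 = 1470.

1470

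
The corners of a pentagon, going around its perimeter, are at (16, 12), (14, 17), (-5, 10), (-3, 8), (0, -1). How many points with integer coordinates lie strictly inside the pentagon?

By the shoelace formula, twice the signed area is |[16·17 − 14·12] + [14·10 − (-5)·17] + [(-5)·8 − (-3)·10] + [(-3)·(-1) − 0·8] + [0·12 − 16·(-1)]| = 338, so the area is 169.
Along each edge there are gcd(|Δx|,|Δy|)+1 lattice points, so counting each shared vertex once the boundary has gcd(2,5) + gcd(19,7) + gcd(2,2) + gcd(3,9) + gcd(16,13) = 1+1+2+3+1 = 8.
Pick's theorem gives I = A − B/2 + 1 = 169 − 8/2 + 1 = 166.

166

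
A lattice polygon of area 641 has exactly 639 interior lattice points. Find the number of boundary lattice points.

Pick's theorem gives A = I + B/2 − 1, so B = 2(A − I + 1) = 2(641 − 639 + 1) = 6.

6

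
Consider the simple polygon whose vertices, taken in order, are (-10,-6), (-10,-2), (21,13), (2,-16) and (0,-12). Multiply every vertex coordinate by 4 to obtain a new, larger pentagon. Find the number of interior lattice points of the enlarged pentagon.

5053

By the shoelace formula, twice the signed area is |[(-10)·(-2) − (-10)·(-6)] + [(-10)·13 − 21·(-2)] + [21·(-16) − 2·13] + [2·(-12) − 0·(-16)] + [0·(-6) − (-10)·(-12)]| = 634, so the area is 317.
Summing gcd(|Δx|,|Δy|) over the edges gives the boundary count: gcd(0,4) + gcd(31,15) + gcd(19,29) + gcd(2,4) + gcd(10,6) = 4+1+1+2+2 = 10.
Scaling by 4 multiplies the area by 4² = 16 (so the new area is 5072) and multiplies the boundary lattice-point count by 4, giving 40.
By Pick's theorem, the interior count of the dilated polygon is 5072 − 40/2 + 1 = 5053.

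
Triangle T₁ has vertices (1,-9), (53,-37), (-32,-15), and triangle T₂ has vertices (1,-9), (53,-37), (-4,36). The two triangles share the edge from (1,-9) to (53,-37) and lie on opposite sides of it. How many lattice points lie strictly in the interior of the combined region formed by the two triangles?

The union is the simple quadrilateral with vertices (1,-9), (-32,-15), (53,-37), (-4,36) in order.
By the shoelace formula, twice the signed area is |[1·(-15) − (-32)·(-9)] + [(-32)·(-37) − 53·(-15)] + [53·36 − (-4)·(-37)] + [(-4)·(-9) − 1·36]| = 3436, so the area is 1718.
Summing gcd(|Δx|,|Δy|) over the edges gives the boundary count: gcd(33,6) + gcd(85,22) + gcd(57,73) + gcd(5,45) = 3+1+1+5 = 10.
By Pick's theorem I = A − B/2 + 1 = 1718 − 10/2 + 1 = 1714.

1714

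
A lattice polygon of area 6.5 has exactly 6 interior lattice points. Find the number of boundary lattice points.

3

Pick's theorem gives A = I + B/2 − 1, so B = 2(A − I + 1) = 2(6.5 − 6 + 1) = 3.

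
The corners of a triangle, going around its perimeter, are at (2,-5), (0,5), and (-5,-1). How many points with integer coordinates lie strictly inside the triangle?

The shoelace formula gives twice the area as |[2·5 − 0·(-5)] + [0·(-1) − (-5)·5] + [(-5)·(-5) − 2·(-1)]| = 62, so the area is 31.
Along each edge there are gcd(|Δx|,|Δy|)+1 lattice points, so counting each shared vertex once the boundary has gcd(2,10) + gcd(5,6) + gcd(7,4) = 2+1+1 = 4.
Pick's theorem gives I = A − B/2 + 1 = 31 − 4/2 + 1 = 30.

30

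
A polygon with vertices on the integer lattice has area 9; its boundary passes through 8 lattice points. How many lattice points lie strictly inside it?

From Pick's theorem, I = A − B/2 + 1 = 9 − 8/2 + 1 = 6.

6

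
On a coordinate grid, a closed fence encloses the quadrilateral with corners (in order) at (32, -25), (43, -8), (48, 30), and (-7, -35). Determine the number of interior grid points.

1156

Using the shoelace formula, 2A = |[32·(-8) − 43·(-25)] + [43·30 − 48·(-8)] + [48·(-35) − (-7)·30] + [(-7)·(-25) − 32·(-35)]| = 2318, so the area is 1159.
The number of boundary lattice points is Σ gcd(|Δx|,|Δy|) = gcd(11,17) + gcd(5,38) + gcd(55,65) + gcd(39,10) = 1+1+5+1 = 8.
Pick's theorem gives I = A − B/2 + 1 = 1159 − 8/2 + 1 = 1156.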